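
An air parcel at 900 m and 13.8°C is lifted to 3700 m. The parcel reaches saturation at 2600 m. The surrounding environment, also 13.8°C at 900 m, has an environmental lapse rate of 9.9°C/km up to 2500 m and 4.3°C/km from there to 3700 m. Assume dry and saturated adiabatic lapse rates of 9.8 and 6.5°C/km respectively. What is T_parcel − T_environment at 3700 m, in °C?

Parcel:
  900 → 2600 m (dry, 9.8°C/km): ΔT = -9.8 × 1.7 = -16.66°C → T = -2.86°C
  2600 → 3700 m (saturated, 6.5°C/km): ΔT = -6.5 × 1.1 = -7.15°C → T = -10.01°C
Environment:
  900 → 2500 m (environment, lower layer, 9.9°C/km): ΔT = -9.9 × 1.6 = -15.84°C → T = -2.04°C
  2500 → 3700 m (environment, upper layer, 4.3°C/km): ΔT = -4.3 × 1.2 = -5.16°C → T = -7.2°C
T_parcel − T_env = -10.01 − (-7.2) = -2.81°C

-2.81°C (parcel cooler than environment)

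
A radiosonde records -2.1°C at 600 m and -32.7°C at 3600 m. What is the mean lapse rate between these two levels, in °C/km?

10.2°C/km

Γ = −ΔT/Δz = (-2.1 − (-32.7)) / (3600 − 600) m
  = 30.6°C / 3 km = 10.2°C/km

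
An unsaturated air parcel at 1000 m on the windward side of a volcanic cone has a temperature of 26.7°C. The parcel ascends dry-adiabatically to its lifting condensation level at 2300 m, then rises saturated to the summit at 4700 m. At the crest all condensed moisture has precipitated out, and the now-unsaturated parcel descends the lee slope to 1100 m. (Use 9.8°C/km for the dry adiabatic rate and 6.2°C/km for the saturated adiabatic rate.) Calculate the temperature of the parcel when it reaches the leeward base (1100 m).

34.36°C

1000 → 2300 m (dry, 9.8°C/km): ΔT = -9.8 × 1.3 = -12.74°C → T = 13.96°C
2300 → 4700 m (saturated, 6.2°C/km): ΔT = -6.2 × 2.4 = -14.88°C → T = -0.92°C
4700 → 1100 m (dry descent, 9.8°C/km): ΔT = +9.8 × 3.6 = +35.28°C → T = 34.36°C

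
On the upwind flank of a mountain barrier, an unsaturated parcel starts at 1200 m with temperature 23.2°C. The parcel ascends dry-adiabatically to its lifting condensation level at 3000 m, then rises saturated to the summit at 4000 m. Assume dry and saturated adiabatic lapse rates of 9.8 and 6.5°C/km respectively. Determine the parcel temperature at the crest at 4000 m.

1200 → 3000 m (dry, 9.8°C/km): ΔT = -9.8 × 1.8 = -17.64°C → T = 5.56°C
3000 → 4000 m (saturated, 6.5°C/km): ΔT = -6.5 × 1 = -6.5°C → T = -0.94°C

-0.94°C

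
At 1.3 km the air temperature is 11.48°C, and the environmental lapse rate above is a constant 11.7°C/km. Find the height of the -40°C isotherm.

5.7 km

Height above start = (11.48 − (-40)) / 11.7 = 4.4 km
Altitude = 1300 m + 4400 m = 5700 m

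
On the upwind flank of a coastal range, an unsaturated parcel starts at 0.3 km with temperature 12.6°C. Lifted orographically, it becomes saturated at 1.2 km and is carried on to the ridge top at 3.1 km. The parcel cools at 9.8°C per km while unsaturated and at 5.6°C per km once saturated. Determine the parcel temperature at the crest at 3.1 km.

Dry to 1200 m: -9.8 × 0.9 km = -8.82°C, so T = 3.78°C.
Saturated to 3100 m: -5.6 × 1.9 km = -10.64°C, so T = -6.86°C.

-6.86°C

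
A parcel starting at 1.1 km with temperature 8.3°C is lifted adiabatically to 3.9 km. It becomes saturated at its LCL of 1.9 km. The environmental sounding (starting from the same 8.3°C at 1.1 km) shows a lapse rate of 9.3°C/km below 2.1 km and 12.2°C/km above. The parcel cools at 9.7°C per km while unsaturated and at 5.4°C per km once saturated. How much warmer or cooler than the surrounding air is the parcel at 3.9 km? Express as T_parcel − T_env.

+12.7°C (parcel warmer than environment)

Parcel:
  From 1100 m to 1900 m (dry): cools by 9.7 × 0.8 = 7.76°C, giving 0.54°C.
  From 1900 m to 3900 m (saturated): cools by 5.4 × 2 = 10.8°C, giving -10.26°C.
Environment:
  From 1100 m to 2100 m (environment, lower layer): cools by 9.3 × 1 = 9.3°C, giving -1°C.
  From 2100 m to 3900 m (environment, upper layer): cools by 12.2 × 1.8 = 21.96°C, giving -22.96°C.
T_parcel − T_env = -10.26 − (-22.96) = +12.7°C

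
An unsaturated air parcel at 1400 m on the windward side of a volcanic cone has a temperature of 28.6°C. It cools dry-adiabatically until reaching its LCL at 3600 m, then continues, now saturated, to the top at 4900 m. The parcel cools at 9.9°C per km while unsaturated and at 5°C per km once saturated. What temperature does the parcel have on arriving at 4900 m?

0.32°C

1400–3600 m, dry: Δz = 2.2 km ⇒ ΔT = -21.78°C; T = 6.82°C
3600–4900 m, saturated: Δz = 1.3 km ⇒ ΔT = -6.5°C; T = 0.32°C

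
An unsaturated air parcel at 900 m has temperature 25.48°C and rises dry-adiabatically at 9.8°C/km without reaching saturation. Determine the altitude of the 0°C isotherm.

3500 m

Height above start = (25.48 − 0) / 9.8 = 2.6 km
Altitude = 900 m + 2600 m = 3500 m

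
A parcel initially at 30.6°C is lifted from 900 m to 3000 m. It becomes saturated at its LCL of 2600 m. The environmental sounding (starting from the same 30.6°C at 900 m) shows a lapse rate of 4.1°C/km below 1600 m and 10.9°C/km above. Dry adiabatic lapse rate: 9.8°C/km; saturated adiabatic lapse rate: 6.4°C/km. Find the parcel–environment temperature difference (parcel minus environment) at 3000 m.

-1.09°C (parcel cooler than environment)

Parcel:
  900–2600 m, dry: Δz = 1.7 km ⇒ ΔT = -16.66°C; T = 13.94°C
  2600–3000 m, saturated: Δz = 0.4 km ⇒ ΔT = -2.56°C; T = 11.38°C
Environment:
  900–1600 m, environment, lower layer: Δz = 0.7 km ⇒ ΔT = -2.87°C; T = 27.73°C
  1600–3000 m, environment, upper layer: Δz = 1.4 km ⇒ ΔT = -15.26°C; T = 12.47°C
T_parcel − T_env = 11.38 − 12.47 = -1.09°C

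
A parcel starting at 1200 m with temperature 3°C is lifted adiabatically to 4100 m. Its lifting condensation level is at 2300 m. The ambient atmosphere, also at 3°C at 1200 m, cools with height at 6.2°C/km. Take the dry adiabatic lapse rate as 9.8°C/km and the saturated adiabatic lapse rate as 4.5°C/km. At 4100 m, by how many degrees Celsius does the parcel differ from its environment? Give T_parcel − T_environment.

Parcel:
  1200–2300 m, dry: Δz = 1.1 km ⇒ ΔT = -10.78°C; T = -7.78°C
  2300–4100 m, saturated: Δz = 1.8 km ⇒ ΔT = -8.1°C; T = -15.88°C
Environment:
  1200–4100 m, environment: Δz = 2.9 km ⇒ ΔT = -17.98°C; T = -14.98°C
T_parcel − T_env = -15.88 − (-14.98) = -0.9°C

-0.9°C (parcel cooler than environment)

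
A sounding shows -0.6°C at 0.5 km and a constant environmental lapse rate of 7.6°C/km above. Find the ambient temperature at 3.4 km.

-22.64°C

500 → 3400 m (environmental, 7.6°C/km): ΔT = -7.6 × 2.9 = -22.04°C → T = -22.64°C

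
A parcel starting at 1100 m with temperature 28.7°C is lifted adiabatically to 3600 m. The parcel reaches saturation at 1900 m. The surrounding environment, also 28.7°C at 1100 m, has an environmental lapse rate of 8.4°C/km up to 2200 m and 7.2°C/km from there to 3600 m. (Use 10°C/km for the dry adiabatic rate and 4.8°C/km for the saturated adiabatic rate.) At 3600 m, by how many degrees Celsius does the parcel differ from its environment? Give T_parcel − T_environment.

Parcel:
  From 1100 m to 1900 m (dry): cools by 10 × 0.8 = 8°C, giving 20.7°C.
  From 1900 m to 3600 m (saturated): cools by 4.8 × 1.7 = 8.16°C, giving 12.54°C.
Environment:
  From 1100 m to 2200 m (environment, lower layer): cools by 8.4 × 1.1 = 9.24°C, giving 19.46°C.
  From 2200 m to 3600 m (environment, upper layer): cools by 7.2 × 1.4 = 10.08°C, giving 9.38°C.
T_parcel − T_env = 12.54 − 9.38 = +3.16°C

+3.16°C (parcel warmer than environment)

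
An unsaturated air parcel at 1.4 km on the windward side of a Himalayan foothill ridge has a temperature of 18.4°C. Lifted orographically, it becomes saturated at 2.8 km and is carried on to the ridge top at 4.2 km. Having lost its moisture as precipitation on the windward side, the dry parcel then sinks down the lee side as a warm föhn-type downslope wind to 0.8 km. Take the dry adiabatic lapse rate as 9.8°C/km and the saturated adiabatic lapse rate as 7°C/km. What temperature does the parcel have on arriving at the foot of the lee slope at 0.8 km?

1400 → 2800 m (dry, 9.8°C/km): ΔT = -9.8 × 1.4 = -13.72°C → T = 4.68°C
2800 → 4200 m (saturated, 7°C/km): ΔT = -7 × 1.4 = -9.8°C → T = -5.12°C
4200 → 800 m (dry descent, 9.8°C/km): ΔT = +9.8 × 3.4 = +33.32°C → T = 28.2°C

28.2°C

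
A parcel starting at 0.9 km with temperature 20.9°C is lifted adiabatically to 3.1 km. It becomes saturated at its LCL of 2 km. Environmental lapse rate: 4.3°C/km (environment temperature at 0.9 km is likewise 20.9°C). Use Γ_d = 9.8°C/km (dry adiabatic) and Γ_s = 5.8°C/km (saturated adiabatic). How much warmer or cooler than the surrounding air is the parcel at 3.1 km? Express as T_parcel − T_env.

-7.7°C (parcel cooler than environment)

Parcel:
  Dry to 2000 m: -9.8 × 1.1 km = -10.78°C, so T = 10.12°C.
  Saturated to 3100 m: -5.8 × 1.1 km = -6.38°C, so T = 3.74°C.
Environment:
  Environment to 3100 m: -4.3 × 2.2 km = -9.46°C, so T = 11.44°C.
T_parcel − T_env = 3.74 − 11.44 = -7.7°C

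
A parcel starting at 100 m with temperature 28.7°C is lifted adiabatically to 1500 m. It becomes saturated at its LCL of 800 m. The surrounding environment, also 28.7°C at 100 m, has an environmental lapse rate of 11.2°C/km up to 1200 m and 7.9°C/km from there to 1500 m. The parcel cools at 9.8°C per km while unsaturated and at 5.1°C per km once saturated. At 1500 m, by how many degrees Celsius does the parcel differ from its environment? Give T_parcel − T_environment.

+4.26°C (parcel warmer than environment)

Parcel:
  From 100 m to 800 m (dry): cools by 9.8 × 0.7 = 6.86°C, giving 21.84°C.
  From 800 m to 1500 m (saturated): cools by 5.1 × 0.7 = 3.57°C, giving 18.27°C.
Environment:
  From 100 m to 1200 m (environment, lower layer): cools by 11.2 × 1.1 = 12.32°C, giving 16.38°C.
  From 1200 m to 1500 m (environment, upper layer): cools by 7.9 × 0.3 = 2.37°C, giving 14.01°C.
T_parcel − T_env = 18.27 − 14.01 = +4.26°C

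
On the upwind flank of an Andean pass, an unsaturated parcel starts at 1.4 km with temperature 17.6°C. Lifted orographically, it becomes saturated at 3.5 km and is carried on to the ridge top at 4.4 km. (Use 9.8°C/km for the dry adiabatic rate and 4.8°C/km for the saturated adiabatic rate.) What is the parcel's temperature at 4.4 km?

Dry to 3500 m: -9.8 × 2.1 km = -20.58°C, so T = -2.98°C.
Saturated to 4400 m: -4.8 × 0.9 km = -4.32°C, so T = -7.3°C.

-7.3°C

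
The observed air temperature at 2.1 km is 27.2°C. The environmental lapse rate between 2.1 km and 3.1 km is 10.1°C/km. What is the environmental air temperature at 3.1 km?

Environmental to 3100 m: -10.1 × 1 km = -10.1°C, so T = 17.1°C.

17.1°C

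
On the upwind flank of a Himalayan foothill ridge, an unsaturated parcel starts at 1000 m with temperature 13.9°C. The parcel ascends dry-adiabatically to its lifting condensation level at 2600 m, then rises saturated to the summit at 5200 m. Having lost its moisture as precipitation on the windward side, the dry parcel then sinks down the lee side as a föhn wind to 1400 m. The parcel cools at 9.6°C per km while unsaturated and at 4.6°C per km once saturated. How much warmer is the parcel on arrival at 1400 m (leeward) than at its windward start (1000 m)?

Dry to 2600 m: -9.6 × 1.6 km = -15.36°C, so T = -1.46°C.
Saturated to 5200 m: -4.6 × 2.6 km = -11.96°C, so T = -13.42°C.
Dry descent to 1400 m: +9.6 × 3.8 km = +36.48°C, so T = 23.06°C.
Net change vs windward start: 23.06 − 13.9 = +9.16°C

+9.16°C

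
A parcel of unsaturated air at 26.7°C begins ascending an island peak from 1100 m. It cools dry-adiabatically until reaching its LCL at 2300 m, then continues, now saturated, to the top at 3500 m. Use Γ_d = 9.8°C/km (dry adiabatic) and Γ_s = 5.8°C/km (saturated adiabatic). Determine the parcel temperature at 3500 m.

7.98°C

Dry to 2300 m: -9.8 × 1.2 km = -11.76°C, so T = 14.94°C.
Saturated to 3500 m: -5.8 × 1.2 km = -6.96°C, so T = 7.98°C.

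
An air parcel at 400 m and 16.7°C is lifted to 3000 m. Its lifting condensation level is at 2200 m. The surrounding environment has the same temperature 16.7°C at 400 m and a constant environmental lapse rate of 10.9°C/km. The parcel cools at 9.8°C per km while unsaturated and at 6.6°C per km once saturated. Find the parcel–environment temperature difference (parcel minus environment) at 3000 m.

+5.42°C (parcel warmer than environment)

Parcel:
  Dry to 2200 m: -9.8 × 1.8 km = -17.64°C, so T = -0.94°C.
  Saturated to 3000 m: -6.6 × 0.8 km = -5.28°C, so T = -6.22°C.
Environment:
  Environment to 3000 m: -10.9 × 2.6 km = -28.34°C, so T = -11.64°C.
T_parcel − T_env = -6.22 − (-11.64) = +5.42°C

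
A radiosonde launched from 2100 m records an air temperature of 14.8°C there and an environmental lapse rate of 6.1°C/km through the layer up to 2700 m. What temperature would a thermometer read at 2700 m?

11.14°C

2100–2700 m, environmental: Δz = 0.6 km ⇒ ΔT = -3.66°C; T = 11.14°C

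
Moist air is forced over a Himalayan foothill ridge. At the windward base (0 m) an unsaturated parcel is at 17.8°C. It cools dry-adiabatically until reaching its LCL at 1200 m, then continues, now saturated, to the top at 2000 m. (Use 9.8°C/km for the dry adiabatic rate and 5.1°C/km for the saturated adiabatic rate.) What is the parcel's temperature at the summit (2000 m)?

0 → 1200 m (dry, 9.8°C/km): ΔT = -9.8 × 1.2 = -11.76°C → T = 6.04°C
1200 → 2000 m (saturated, 5.1°C/km): ΔT = -5.1 × 0.8 = -4.08°C → T = 1.96°C

1.96°C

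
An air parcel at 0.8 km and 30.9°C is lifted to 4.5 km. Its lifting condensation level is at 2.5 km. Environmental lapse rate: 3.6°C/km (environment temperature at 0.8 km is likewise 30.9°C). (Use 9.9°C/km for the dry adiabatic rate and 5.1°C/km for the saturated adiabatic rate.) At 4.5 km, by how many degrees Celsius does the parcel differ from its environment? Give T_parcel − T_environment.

Parcel:
  800 → 2500 m (dry, 9.9°C/km): ΔT = -9.9 × 1.7 = -16.83°C → T = 14.07°C
  2500 → 4500 m (saturated, 5.1°C/km): ΔT = -5.1 × 2 = -10.2°C → T = 3.87°C
Environment:
  800 → 4500 m (environment, 3.6°C/km): ΔT = -3.6 × 3.7 = -13.32°C → T = 17.58°C
T_parcel − T_env = 3.87 − 17.58 = -13.71°C

-13.71°C (parcel cooler than environment)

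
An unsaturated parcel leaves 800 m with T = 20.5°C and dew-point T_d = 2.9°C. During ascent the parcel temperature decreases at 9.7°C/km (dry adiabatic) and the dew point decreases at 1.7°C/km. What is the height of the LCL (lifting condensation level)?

T and T_d converge at 9.7 − 1.7 = 8°C per km
Height above start = (20.5 − 2.9) / 8 = 2.2 km
LCL altitude = 800 m + 2200 m = 3000 m

3000 m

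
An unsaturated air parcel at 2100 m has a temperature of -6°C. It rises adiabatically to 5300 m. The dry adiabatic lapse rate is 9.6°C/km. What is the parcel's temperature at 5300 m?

Dry adiabatic to 5300 m: -9.6 × 3.2 km = -30.72°C, so T = -36.72°C.

-36.72°C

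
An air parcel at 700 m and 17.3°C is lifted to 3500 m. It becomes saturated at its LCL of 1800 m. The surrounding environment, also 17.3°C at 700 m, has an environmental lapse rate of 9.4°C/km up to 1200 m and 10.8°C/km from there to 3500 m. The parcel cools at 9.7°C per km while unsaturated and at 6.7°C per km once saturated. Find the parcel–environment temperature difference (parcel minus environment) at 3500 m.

Parcel:
  700 → 1800 m (dry, 9.7°C/km): ΔT = -9.7 × 1.1 = -10.67°C → T = 6.63°C
  1800 → 3500 m (saturated, 6.7°C/km): ΔT = -6.7 × 1.7 = -11.39°C → T = -4.76°C
Environment:
  700 → 1200 m (environment, lower layer, 9.4°C/km): ΔT = -9.4 × 0.5 = -4.7°C → T = 12.6°C
  1200 → 3500 m (environment, upper layer, 10.8°C/km): ΔT = -10.8 × 2.3 = -24.84°C → T = -12.24°C
T_parcel − T_env = -4.76 − (-12.24) = +7.48°C

+7.48°C (parcel warmer than environment)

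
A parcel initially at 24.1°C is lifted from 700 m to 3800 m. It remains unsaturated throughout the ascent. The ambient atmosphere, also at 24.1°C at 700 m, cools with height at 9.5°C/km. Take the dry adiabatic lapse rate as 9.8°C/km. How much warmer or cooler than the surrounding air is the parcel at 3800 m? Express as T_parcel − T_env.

Parcel:
  Dry to 3800 m: -9.8 × 3.1 km = -30.38°C, so T = -6.28°C.
Environment:
  Environment to 3800 m: -9.5 × 3.1 km = -29.45°C, so T = -5.35°C.
T_parcel − T_env = -6.28 − (-5.35) = -0.93°C

-0.93°C (parcel cooler than environment)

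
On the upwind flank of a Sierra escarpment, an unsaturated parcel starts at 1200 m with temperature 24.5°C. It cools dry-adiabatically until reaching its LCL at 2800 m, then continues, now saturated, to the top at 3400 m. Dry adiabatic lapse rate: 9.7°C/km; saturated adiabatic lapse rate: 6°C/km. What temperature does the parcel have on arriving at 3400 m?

5.38°C

Dry to 2800 m: -9.7 × 1.6 km = -15.52°C, so T = 8.98°C.
Saturated to 3400 m: -6 × 0.6 km = -3.6°C, so T = 5.38°C.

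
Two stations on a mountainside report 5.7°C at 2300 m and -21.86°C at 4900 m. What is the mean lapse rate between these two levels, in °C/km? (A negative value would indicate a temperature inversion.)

10.6°C/km

Γ = −ΔT/Δz = (5.7 − (-21.86)) / (4900 − 2300) m
  = 27.56°C / 2.6 km = 10.6°C/km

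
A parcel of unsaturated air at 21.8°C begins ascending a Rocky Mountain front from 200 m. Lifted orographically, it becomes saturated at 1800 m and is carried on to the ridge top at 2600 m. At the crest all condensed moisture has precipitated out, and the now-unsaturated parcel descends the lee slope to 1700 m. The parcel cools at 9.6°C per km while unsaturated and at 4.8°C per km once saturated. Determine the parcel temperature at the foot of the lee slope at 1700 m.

From 200 m to 1800 m (dry): cools by 9.6 × 1.6 = 15.36°C, giving 6.44°C.
From 1800 m to 2600 m (saturated): cools by 4.8 × 0.8 = 3.84°C, giving 2.6°C.
From 2600 m to 1700 m (dry descent): warms by 9.6 × 0.9 = 8.64°C, giving 11.24°C.

11.24°C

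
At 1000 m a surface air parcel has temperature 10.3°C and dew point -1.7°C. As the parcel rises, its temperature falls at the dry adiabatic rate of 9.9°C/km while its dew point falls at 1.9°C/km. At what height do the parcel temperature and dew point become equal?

2500 m

T and T_d converge at 9.9 − 1.9 = 8°C per km
Height above start = (10.3 − (-1.7)) / 8 = 1.5 km
LCL altitude = 1000 m + 1500 m = 2500 m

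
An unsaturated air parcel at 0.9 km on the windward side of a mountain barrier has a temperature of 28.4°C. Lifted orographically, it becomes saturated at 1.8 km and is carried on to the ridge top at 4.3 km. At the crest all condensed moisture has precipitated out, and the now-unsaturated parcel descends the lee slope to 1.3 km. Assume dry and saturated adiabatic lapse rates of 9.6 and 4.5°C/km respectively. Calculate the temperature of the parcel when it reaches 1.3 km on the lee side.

37.31°C

Dry to 1800 m: -9.6 × 0.9 km = -8.64°C, so T = 19.76°C.
Saturated to 4300 m: -4.5 × 2.5 km = -11.25°C, so T = 8.51°C.
Dry descent to 1300 m: +9.6 × 3 km = +28.8°C, so T = 37.31°C.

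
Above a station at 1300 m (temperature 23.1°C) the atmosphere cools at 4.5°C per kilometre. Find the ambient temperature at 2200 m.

19.05°C

Environmental to 2200 m: -4.5 × 0.9 km = -4.05°C, so T = 19.05°C.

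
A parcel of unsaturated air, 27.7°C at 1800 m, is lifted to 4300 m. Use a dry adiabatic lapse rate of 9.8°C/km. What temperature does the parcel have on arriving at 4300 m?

1800 → 4300 m (dry adiabatic, 9.8°C/km): ΔT = -9.8 × 2.5 = -24.5°C → T = 3.2°C

3.2°C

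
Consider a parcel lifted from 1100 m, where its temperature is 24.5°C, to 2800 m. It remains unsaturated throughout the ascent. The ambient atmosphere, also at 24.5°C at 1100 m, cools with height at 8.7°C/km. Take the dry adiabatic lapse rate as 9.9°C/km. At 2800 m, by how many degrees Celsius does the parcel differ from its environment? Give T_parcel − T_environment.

Parcel:
  1100 → 2800 m (dry, 9.9°C/km): ΔT = -9.9 × 1.7 = -16.83°C → T = 7.67°C
Environment:
  1100 → 2800 m (environment, 8.7°C/km): ΔT = -8.7 × 1.7 = -14.79°C → T = 9.71°C
T_parcel − T_env = 7.67 − 9.71 = -2.04°C

-2.04°C (parcel cooler than environment)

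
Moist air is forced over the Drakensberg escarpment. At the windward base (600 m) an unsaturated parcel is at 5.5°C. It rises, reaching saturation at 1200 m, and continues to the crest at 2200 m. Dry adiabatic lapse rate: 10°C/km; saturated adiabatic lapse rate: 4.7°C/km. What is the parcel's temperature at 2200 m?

-5.2°C

600–1200 m, dry: Δz = 0.6 km ⇒ ΔT = -6°C; T = -0.5°C
1200–2200 m, saturated: Δz = 1 km ⇒ ΔT = -4.7°C; T = -5.2°C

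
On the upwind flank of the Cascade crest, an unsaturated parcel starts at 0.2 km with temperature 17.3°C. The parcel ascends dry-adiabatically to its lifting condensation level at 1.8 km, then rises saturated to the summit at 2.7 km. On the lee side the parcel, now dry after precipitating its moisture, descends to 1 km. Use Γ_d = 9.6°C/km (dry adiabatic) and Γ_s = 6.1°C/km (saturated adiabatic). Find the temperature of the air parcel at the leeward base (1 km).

12.77°C

200–1800 m, dry: Δz = 1.6 km ⇒ ΔT = -15.36°C; T = 1.94°C
1800–2700 m, saturated: Δz = 0.9 km ⇒ ΔT = -5.49°C; T = -3.55°C
2700–1000 m, dry descent: Δz = 1.7 km ⇒ ΔT = +16.32°C; T = 12.77°C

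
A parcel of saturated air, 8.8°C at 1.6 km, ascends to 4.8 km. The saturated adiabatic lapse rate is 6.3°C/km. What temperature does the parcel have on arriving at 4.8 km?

-11.36°C

1600–4800 m, saturated adiabatic: Δz = 3.2 km ⇒ ΔT = -20.16°C; T = -11.36°C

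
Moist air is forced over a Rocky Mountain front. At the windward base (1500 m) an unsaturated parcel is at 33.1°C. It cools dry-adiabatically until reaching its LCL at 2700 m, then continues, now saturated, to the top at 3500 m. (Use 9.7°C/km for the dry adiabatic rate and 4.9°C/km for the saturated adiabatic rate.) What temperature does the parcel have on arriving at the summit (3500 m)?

1500 → 2700 m (dry, 9.7°C/km): ΔT = -9.7 × 1.2 = -11.64°C → T = 21.46°C
2700 → 3500 m (saturated, 4.9°C/km): ΔT = -4.9 × 0.8 = -3.92°C → T = 17.54°C

17.54°C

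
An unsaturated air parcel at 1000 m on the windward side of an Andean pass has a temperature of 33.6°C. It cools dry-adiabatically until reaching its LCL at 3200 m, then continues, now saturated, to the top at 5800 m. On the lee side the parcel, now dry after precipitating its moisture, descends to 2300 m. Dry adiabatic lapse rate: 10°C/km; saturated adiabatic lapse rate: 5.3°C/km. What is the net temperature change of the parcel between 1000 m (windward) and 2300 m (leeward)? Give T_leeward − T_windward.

-0.78°C

1000–3200 m, dry: Δz = 2.2 km ⇒ ΔT = -22°C; T = 11.6°C
3200–5800 m, saturated: Δz = 2.6 km ⇒ ΔT = -13.78°C; T = -2.18°C
5800–2300 m, dry descent: Δz = 3.5 km ⇒ ΔT = +35°C; T = 32.82°C
Net change vs windward start: 32.82 − 33.6 = -0.78°C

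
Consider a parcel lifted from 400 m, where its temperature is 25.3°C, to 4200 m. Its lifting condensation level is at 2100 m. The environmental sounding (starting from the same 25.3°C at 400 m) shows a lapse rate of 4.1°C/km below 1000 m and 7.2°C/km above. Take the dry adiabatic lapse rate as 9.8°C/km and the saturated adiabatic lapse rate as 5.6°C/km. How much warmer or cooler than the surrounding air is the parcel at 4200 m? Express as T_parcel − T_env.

-2.92°C (parcel cooler than environment)

Parcel:
  Dry to 2100 m: -9.8 × 1.7 km = -16.66°C, so T = 8.64°C.
  Saturated to 4200 m: -5.6 × 2.1 km = -11.76°C, so T = -3.12°C.
Environment:
  Environment, lower layer to 1000 m: -4.1 × 0.6 km = -2.46°C, so T = 22.84°C.
  Environment, upper layer to 4200 m: -7.2 × 3.2 km = -23.04°C, so T = -0.2°C.
T_parcel − T_env = -3.12 − (-0.2) = -2.92°C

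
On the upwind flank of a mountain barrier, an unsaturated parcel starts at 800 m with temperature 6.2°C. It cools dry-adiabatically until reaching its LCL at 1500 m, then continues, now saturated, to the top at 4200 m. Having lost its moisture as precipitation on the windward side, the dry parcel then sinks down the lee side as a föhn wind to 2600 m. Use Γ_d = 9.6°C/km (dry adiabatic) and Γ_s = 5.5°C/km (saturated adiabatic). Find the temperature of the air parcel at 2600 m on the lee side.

-0.01°C

800 → 1500 m (dry, 9.6°C/km): ΔT = -9.6 × 0.7 = -6.72°C → T = -0.52°C
1500 → 4200 m (saturated, 5.5°C/km): ΔT = -5.5 × 2.7 = -14.85°C → T = -15.37°C
4200 → 2600 m (dry descent, 9.6°C/km): ΔT = +9.6 × 1.6 = +15.36°C → T = -0.01°C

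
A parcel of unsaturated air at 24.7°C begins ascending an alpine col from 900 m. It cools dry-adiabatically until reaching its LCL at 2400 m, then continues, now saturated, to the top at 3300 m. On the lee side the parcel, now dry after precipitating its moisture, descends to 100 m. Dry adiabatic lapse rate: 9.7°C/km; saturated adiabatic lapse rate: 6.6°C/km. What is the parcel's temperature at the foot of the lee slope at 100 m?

35.25°C

900 → 2400 m (dry, 9.7°C/km): ΔT = -9.7 × 1.5 = -14.55°C → T = 10.15°C
2400 → 3300 m (saturated, 6.6°C/km): ΔT = -6.6 × 0.9 = -5.94°C → T = 4.21°C
3300 → 100 m (dry descent, 9.7°C/km): ΔT = +9.7 × 3.2 = +31.04°C → T = 35.25°C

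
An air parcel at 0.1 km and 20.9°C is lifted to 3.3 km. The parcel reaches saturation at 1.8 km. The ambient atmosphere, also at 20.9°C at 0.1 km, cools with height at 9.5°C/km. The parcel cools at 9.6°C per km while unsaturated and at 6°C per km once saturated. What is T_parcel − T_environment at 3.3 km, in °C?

Parcel:
  From 100 m to 1800 m (dry): cools by 9.6 × 1.7 = 16.32°C, giving 4.58°C.
  From 1800 m to 3300 m (saturated): cools by 6 × 1.5 = 9°C, giving -4.42°C.
Environment:
  From 100 m to 3300 m (environment): cools by 9.5 × 3.2 = 30.4°C, giving -9.5°C.
T_parcel − T_env = -4.42 − (-9.5) = +5.08°C

+5.08°C (parcel warmer than environment)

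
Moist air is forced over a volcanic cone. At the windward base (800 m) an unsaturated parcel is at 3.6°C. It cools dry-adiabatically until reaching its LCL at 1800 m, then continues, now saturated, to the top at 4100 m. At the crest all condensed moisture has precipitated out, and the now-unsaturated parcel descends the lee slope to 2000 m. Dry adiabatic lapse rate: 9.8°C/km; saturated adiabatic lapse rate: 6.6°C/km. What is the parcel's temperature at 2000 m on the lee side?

-0.8°C

Dry to 1800 m: -9.8 × 1 km = -9.8°C, so T = -6.2°C.
Saturated to 4100 m: -6.6 × 2.3 km = -15.18°C, so T = -21.38°C.
Dry descent to 2000 m: +9.8 × 2.1 km = +20.58°C, so T = -0.8°C.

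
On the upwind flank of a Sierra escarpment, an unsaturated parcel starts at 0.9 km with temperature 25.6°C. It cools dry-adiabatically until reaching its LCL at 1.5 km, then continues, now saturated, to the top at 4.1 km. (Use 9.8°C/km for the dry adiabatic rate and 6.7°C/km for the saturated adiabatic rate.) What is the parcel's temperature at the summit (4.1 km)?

From 900 m to 1500 m (dry): cools by 9.8 × 0.6 = 5.88°C, giving 19.72°C.
From 1500 m to 4100 m (saturated): cools by 6.7 × 2.6 = 17.42°C, giving 2.3°C.

2.3°C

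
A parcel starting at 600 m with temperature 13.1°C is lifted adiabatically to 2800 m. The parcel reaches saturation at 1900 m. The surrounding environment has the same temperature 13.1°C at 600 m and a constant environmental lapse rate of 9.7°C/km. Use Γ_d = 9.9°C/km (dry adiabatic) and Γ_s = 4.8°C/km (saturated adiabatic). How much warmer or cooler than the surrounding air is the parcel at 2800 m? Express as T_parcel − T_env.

Parcel:
  600–1900 m, dry: Δz = 1.3 km ⇒ ΔT = -12.87°C; T = 0.23°C
  1900–2800 m, saturated: Δz = 0.9 km ⇒ ΔT = -4.32°C; T = -4.09°C
Environment:
  600–2800 m, environment: Δz = 2.2 km ⇒ ΔT = -21.34°C; T = -8.24°C
T_parcel − T_env = -4.09 − (-8.24) = +4.15°C

+4.15°C (parcel warmer than environment)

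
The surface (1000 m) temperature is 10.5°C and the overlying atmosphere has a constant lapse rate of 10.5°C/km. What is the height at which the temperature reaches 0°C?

2000 m

Height above start = (10.5 − 0) / 10.5 = 1 km
Altitude = 1000 m + 1000 m = 2000 m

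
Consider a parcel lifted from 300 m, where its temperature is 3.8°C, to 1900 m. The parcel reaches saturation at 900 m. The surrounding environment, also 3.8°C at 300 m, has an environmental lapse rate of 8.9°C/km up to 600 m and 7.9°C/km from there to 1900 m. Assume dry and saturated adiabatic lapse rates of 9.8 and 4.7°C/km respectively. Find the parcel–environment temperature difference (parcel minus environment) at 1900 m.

Parcel:
  300 → 900 m (dry, 9.8°C/km): ΔT = -9.8 × 0.6 = -5.88°C → T = -2.08°C
  900 → 1900 m (saturated, 4.7°C/km): ΔT = -4.7 × 1 = -4.7°C → T = -6.78°C
Environment:
  300 → 600 m (environment, lower layer, 8.9°C/km): ΔT = -8.9 × 0.3 = -2.67°C → T = 1.13°C
  600 → 1900 m (environment, upper layer, 7.9°C/km): ΔT = -7.9 × 1.3 = -10.27°C → T = -9.14°C
T_parcel − T_env = -6.78 − (-9.14) = +2.36°C

+2.36°C (parcel warmer than environment)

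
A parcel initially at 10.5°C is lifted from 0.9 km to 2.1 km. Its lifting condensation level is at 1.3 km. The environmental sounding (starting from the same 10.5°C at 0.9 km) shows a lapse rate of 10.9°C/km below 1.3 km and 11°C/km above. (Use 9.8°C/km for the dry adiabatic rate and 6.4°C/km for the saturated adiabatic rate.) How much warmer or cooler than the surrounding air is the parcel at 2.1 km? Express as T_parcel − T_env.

Parcel:
  From 900 m to 1300 m (dry): cools by 9.8 × 0.4 = 3.92°C, giving 6.58°C.
  From 1300 m to 2100 m (saturated): cools by 6.4 × 0.8 = 5.12°C, giving 1.46°C.
Environment:
  From 900 m to 1300 m (environment, lower layer): cools by 10.9 × 0.4 = 4.36°C, giving 6.14°C.
  From 1300 m to 2100 m (environment, upper layer): cools by 11 × 0.8 = 8.8°C, giving -2.66°C.
T_parcel − T_env = 1.46 − (-2.66) = +4.12°C

+4.12°C (parcel warmer than environment)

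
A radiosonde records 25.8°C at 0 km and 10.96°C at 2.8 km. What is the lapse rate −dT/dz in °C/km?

Γ = −ΔT/Δz = (25.8 − 10.96) / (2800 − 0) m
  = 14.84°C / 2.8 km = 5.3°C/km

5.3°C/km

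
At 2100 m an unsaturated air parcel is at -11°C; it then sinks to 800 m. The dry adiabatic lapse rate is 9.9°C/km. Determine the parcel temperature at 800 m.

1.87°C

From 2100 m to 800 m (dry adiabatic): warms by 9.9 × 1.3 = 12.87°C, giving 1.87°C.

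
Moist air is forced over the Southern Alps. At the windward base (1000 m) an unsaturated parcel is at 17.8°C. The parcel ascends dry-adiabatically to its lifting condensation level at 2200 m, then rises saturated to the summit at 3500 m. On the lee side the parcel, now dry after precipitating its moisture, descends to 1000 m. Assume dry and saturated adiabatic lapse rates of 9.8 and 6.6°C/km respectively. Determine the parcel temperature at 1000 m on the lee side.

21.96°C

1000 → 2200 m (dry, 9.8°C/km): ΔT = -9.8 × 1.2 = -11.76°C → T = 6.04°C
2200 → 3500 m (saturated, 6.6°C/km): ΔT = -6.6 × 1.3 = -8.58°C → T = -2.54°C
3500 → 1000 m (dry descent, 9.8°C/km): ΔT = +9.8 × 2.5 = +24.5°C → T = 21.96°C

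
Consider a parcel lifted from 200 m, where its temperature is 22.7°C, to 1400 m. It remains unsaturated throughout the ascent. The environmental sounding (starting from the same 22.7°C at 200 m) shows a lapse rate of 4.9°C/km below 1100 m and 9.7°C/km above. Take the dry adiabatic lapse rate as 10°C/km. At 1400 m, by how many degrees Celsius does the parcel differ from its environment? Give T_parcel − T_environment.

-4.68°C (parcel cooler than environment)

Parcel:
  From 200 m to 1400 m (dry): cools by 10 × 1.2 = 12°C, giving 10.7°C.
Environment:
  From 200 m to 1100 m (environment, lower layer): cools by 4.9 × 0.9 = 4.41°C, giving 18.29°C.
  From 1100 m to 1400 m (environment, upper layer): cools by 9.7 × 0.3 = 2.91°C, giving 15.38°C.
T_parcel − T_env = 10.7 − 15.38 = -4.68°C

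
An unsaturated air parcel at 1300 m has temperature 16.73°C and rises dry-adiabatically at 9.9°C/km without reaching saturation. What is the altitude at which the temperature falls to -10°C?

4000 m

Height above start = (16.73 − (-10)) / 9.9 = 2.7 km
Altitude = 1300 m + 2700 m = 4000 m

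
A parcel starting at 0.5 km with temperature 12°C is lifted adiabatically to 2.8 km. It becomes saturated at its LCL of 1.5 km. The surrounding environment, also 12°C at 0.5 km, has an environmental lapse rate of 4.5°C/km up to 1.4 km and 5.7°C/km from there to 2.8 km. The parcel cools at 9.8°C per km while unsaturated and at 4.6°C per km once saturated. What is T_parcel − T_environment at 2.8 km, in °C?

Parcel:
  Dry to 1500 m: -9.8 × 1 km = -9.8°C, so T = 2.2°C.
  Saturated to 2800 m: -4.6 × 1.3 km = -5.98°C, so T = -3.78°C.
Environment:
  Environment, lower layer to 1400 m: -4.5 × 0.9 km = -4.05°C, so T = 7.95°C.
  Environment, upper layer to 2800 m: -5.7 × 1.4 km = -7.98°C, so T = -0.03°C.
T_parcel − T_env = -3.78 − (-0.03) = -3.75°C

-3.75°C (parcel cooler than environment)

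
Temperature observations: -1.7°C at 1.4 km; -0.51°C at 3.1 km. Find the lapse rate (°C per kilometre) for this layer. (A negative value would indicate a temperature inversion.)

-0.7°C/km

Γ = −ΔT/Δz = (-1.7 − (-0.51)) / (3100 − 1400) m
  = -1.19°C / 1.7 km = -0.7°C/km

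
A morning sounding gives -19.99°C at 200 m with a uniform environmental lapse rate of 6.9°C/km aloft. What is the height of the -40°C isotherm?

Height above start = (-19.99 − (-40)) / 6.9 = 2.9 km
Altitude = 200 m + 2900 m = 3100 m

3100 m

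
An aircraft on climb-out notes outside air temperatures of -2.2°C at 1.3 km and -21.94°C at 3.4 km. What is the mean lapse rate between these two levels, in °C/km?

Γ = −ΔT/Δz = (-2.2 − (-21.94)) / (3400 − 1300) m
  = 19.74°C / 2.1 km = 9.4°C/km

9.4°C/km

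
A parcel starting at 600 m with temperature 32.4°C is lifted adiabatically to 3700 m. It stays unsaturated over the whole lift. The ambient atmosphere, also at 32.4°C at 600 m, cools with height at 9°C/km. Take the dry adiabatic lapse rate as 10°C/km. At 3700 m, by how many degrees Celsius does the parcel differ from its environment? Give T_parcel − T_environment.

-3.1°C (parcel cooler than environment)

Parcel:
  600–3700 m, dry: Δz = 3.1 km ⇒ ΔT = -31°C; T = 1.4°C
Environment:
  600–3700 m, environment: Δz = 3.1 km ⇒ ΔT = -27.9°C; T = 4.5°C
T_parcel − T_env = 1.4 − 4.5 = -3.1°C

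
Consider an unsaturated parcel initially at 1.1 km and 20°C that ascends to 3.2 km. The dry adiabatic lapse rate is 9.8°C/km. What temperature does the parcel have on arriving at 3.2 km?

1100 → 3200 m (dry adiabatic, 9.8°C/km): ΔT = -9.8 × 2.1 = -20.58°C → T = -0.58°C

-0.58°C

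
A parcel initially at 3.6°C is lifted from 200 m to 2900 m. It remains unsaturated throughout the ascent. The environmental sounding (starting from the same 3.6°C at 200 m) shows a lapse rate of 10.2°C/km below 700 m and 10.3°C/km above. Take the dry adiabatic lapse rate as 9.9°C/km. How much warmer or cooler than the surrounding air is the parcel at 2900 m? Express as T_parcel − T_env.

Parcel:
  200–2900 m, dry: Δz = 2.7 km ⇒ ΔT = -26.73°C; T = -23.13°C
Environment:
  200–700 m, environment, lower layer: Δz = 0.5 km ⇒ ΔT = -5.1°C; T = -1.5°C
  700–2900 m, environment, upper layer: Δz = 2.2 km ⇒ ΔT = -22.66°C; T = -24.16°C
T_parcel − T_env = -23.13 − (-24.16) = +1.03°C

+1.03°C (parcel warmer than environment)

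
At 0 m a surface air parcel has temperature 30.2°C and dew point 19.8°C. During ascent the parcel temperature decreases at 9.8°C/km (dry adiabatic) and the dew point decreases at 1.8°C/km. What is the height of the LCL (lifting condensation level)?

T and T_d converge at 9.8 − 1.8 = 8°C per km
Height above start = (30.2 − 19.8) / 8 = 1.3 km
LCL altitude = 0 m + 1300 m = 1300 m

1300 m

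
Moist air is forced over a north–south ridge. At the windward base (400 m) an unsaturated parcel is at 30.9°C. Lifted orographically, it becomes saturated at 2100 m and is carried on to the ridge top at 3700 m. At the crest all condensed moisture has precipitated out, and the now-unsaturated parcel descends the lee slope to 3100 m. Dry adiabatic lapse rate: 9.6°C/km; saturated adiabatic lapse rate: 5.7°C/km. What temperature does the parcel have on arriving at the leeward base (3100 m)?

11.22°C

Dry to 2100 m: -9.6 × 1.7 km = -16.32°C, so T = 14.58°C.
Saturated to 3700 m: -5.7 × 1.6 km = -9.12°C, so T = 5.46°C.
Dry descent to 3100 m: +9.6 × 0.6 km = +5.76°C, so T = 11.22°C.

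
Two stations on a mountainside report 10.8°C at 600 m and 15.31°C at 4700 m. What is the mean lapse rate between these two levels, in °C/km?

Γ = −ΔT/Δz = (10.8 − 15.31) / (4700 − 600) m
  = -4.51°C / 4.1 km = -1.1°C/km

-1.1°C/km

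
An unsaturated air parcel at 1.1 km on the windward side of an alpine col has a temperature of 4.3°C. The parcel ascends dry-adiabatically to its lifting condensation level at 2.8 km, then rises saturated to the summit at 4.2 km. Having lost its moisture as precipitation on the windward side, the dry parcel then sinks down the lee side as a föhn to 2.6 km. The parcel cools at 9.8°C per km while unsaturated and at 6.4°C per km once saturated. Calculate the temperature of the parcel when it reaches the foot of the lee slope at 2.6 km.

-5.64°C

1100–2800 m, dry: Δz = 1.7 km ⇒ ΔT = -16.66°C; T = -12.36°C
2800–4200 m, saturated: Δz = 1.4 km ⇒ ΔT = -8.96°C; T = -21.32°C
4200–2600 m, dry descent: Δz = 1.6 km ⇒ ΔT = +15.68°C; T = -5.64°C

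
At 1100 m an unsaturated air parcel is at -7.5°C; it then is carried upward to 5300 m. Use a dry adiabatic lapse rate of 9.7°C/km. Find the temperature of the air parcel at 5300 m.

1100 → 5300 m (dry adiabatic, 9.7°C/km): ΔT = -9.7 × 4.2 = -40.74°C → T = -48.24°C

-48.24°C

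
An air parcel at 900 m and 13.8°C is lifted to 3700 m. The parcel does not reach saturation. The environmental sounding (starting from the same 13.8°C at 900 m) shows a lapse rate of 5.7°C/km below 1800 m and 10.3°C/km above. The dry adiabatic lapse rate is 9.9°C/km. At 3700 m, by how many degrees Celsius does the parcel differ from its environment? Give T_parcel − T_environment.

Parcel:
  900–3700 m, dry: Δz = 2.8 km ⇒ ΔT = -27.72°C; T = -13.92°C
Environment:
  900–1800 m, environment, lower layer: Δz = 0.9 km ⇒ ΔT = -5.13°C; T = 8.67°C
  1800–3700 m, environment, upper layer: Δz = 1.9 km ⇒ ΔT = -19.57°C; T = -10.9°C
T_parcel − T_env = -13.92 − (-10.9) = -3.02°C

-3.02°C (parcel cooler than environment)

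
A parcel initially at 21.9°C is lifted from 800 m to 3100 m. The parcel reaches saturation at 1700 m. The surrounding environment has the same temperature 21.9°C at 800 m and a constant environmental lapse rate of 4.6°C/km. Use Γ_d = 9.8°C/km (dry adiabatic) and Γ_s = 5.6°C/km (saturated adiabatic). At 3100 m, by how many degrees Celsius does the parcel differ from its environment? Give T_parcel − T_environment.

-6.08°C (parcel cooler than environment)

Parcel:
  Dry to 1700 m: -9.8 × 0.9 km = -8.82°C, so T = 13.08°C.
  Saturated to 3100 m: -5.6 × 1.4 km = -7.84°C, so T = 5.24°C.
Environment:
  Environment to 3100 m: -4.6 × 2.3 km = -10.58°C, so T = 11.32°C.
T_parcel − T_env = 5.24 − 11.32 = -6.08°C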